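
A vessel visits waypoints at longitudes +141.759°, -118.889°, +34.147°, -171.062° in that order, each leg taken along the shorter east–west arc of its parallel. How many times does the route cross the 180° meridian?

2

Leg 1: +141.759° → -118.889°, shortest Δλ = 99.352° (east) — crosses 180°.
Leg 2: -118.889° → +34.147°, shortest Δλ = 153.036° (east) — does not cross 180°.
Leg 3: +34.147° → -171.062°, shortest Δλ = 154.791° (east) — crosses 180°.
Total crossings: 2.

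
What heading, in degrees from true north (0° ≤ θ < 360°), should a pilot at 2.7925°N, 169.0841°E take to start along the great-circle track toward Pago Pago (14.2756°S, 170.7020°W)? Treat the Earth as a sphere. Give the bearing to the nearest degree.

Δλ = -170.7020 − 169.0841 = -339.7861°; wrapped into (−180°, 180°]: 20.2139°.
θ = atan2( sin Δλ · cos φ₂ , cos φ₁ · sin φ₂ − sin φ₁ · cos φ₂ · cos Δλ )
  = atan2(0.33486, -0.29060) = 130.953° → normalised to [0°, 360°): 130.953°.

131°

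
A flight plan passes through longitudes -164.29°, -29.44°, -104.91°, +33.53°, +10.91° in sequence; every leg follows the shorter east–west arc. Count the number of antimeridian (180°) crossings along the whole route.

0

Leg 1: -164.29° → -29.44°, shortest Δλ = 134.85° (east) — does not cross 180°.
Leg 2: -29.44° → -104.91°, shortest Δλ = -75.47° (west) — does not cross 180°.
Leg 3: -104.91° → +33.53°, shortest Δλ = 138.44° (east) — does not cross 180°.
Leg 4: +33.53° → +10.91°, shortest Δλ = -22.62° (west) — does not cross 180°.
Total crossings: 0.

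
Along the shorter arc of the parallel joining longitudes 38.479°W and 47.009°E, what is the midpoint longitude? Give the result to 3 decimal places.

4.265°E

Signed shortest Δλ from -38.479° to +47.009° is +85.488°.
Midpoint longitude = -38.479° + (+85.488°)/2 = -38.479° + 42.744° = +4.265°.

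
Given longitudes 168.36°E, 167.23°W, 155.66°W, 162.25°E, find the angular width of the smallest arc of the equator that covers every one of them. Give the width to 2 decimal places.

Sort the longitudes: -167.23°, -155.66°, +162.25°, +168.36°.
Eastward gaps between consecutive values (wrapping around): 11.57°, 317.91°, 6.11°, 24.41°.
Largest gap = 317.91° ⇒ minimal covering band is its complement: 360° − 317.91° = 42.09°.
Band runs from +162.25° eastward to -155.66°, crossing the antimeridian.

42.09°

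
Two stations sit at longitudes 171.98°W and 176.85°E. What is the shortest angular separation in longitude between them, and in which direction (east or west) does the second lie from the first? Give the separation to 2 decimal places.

11.17° west

Raw difference: 176.85 − -171.98 = 348.83°.
Normalise into (−180°, 180°]: 348.83° − 360° = -11.17°.
Negative ⇒ the second point lies to the west; separation 11.17°.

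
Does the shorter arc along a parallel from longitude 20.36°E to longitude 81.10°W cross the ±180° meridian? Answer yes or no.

Signed shortest Δλ = ((-81.10 − 20.36 + 180) mod 360) − 180 = -101.46°.
Going west by 101.46° from +20.36° reaches -81.10° without touching 180°.

No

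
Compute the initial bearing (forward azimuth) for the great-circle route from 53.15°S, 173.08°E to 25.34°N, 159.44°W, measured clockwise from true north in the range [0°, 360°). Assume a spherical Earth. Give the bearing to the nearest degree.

25°

Δλ = -159.44 − 173.08 = -332.52°; wrapped into (−180°, 180°]: 27.48°.
θ = atan2( sin Δλ · cos φ₂ , cos φ₁ · sin φ₂ − sin φ₁ · cos φ₂ · cos Δλ )
  = atan2(0.41704, 0.89829) = 24.904° → normalised to [0°, 360°): 24.904°.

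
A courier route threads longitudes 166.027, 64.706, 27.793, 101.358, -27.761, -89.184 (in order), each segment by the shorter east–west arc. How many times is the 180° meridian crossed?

Leg 1: +166.027° → +64.706°, shortest Δλ = -101.321° (west) — does not cross 180°.
Leg 2: +64.706° → +27.793°, shortest Δλ = -36.913° (west) — does not cross 180°.
Leg 3: +27.793° → +101.358°, shortest Δλ = 73.565° (east) — does not cross 180°.
Leg 4: +101.358° → -27.761°, shortest Δλ = -129.119° (west) — does not cross 180°.
Leg 5: -27.761° → -89.184°, shortest Δλ = -61.423° (west) — does not cross 180°.
Total crossings: 0.

0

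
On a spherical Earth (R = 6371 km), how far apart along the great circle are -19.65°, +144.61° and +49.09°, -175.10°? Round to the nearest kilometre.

8619 km

Δλ = -175.10 − 144.61 = -319.71°; wrapped into (−180°, 180°]: 40.29°.
Δφ = 49.09 − -19.65 = 68.74°.
a = sin²(Δφ/2) + cos φ₁ · cos φ₂ · sin²(Δλ/2) = 0.391850.
c = 2·atan2(√a, √(1−a)) = 1.35277 rad → d = 6371·c ≈ 8618.52 km.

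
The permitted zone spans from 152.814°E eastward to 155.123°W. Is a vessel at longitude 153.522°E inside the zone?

Yes

Band width going east from +152.814° to -155.123°: ((-155.123 − 152.814) mod 360) = 52.063°.
Offset of +153.522° east of the west edge: ((153.522 − 152.814) mod 360) = 0.708°.
0.708° ≤ 52.063° ⇒ inside.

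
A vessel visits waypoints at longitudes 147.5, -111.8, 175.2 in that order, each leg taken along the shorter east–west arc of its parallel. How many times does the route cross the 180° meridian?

Leg 1: +147.5° → -111.8°, shortest Δλ = 100.7° (east) — crosses 180°.
Leg 2: -111.8° → +175.2°, shortest Δλ = -73.0° (west) — crosses 180°.
Total crossings: 2.

2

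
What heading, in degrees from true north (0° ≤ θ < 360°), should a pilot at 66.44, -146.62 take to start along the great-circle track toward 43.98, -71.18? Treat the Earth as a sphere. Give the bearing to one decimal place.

Δλ = -71.18 − -146.62 = 75.44°.
θ = atan2( sin Δλ · cos φ₂ , cos φ₁ · sin φ₂ − sin φ₁ · cos φ₂ · cos Δλ )
  = atan2(0.69647, 0.11174) = 80.885° → normalised to [0°, 360°): 80.885°.

80.9°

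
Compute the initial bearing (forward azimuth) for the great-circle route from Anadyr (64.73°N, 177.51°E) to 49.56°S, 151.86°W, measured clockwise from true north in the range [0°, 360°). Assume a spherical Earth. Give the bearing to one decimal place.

Δλ = -151.86 − 177.51 = -329.37°; wrapped into (−180°, 180°]: 30.63°.
θ = atan2( sin Δλ · cos φ₂ , cos φ₁ · sin φ₂ − sin φ₁ · cos φ₂ · cos Δλ )
  = atan2(0.33048, -0.82963) = 158.280° → normalised to [0°, 360°): 158.280°.

158.3°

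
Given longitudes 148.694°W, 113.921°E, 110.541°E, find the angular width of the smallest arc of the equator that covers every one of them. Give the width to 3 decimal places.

100.765°

Sort the longitudes: -148.694°, +110.541°, +113.921°.
Eastward gaps between consecutive values (wrapping around): 259.235°, 3.380°, 97.385°.
Largest gap = 259.235° ⇒ minimal covering band is its complement: 360° − 259.235° = 100.765°.
Band runs from +110.541° eastward to -148.694°, crossing the antimeridian.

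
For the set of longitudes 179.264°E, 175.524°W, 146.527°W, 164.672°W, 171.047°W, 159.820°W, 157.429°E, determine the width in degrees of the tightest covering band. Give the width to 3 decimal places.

56.044°

Sort the longitudes: -175.524°, -171.047°, -164.672°, -159.820°, -146.527°, +157.429°, +179.264°.
Eastward gaps between consecutive values (wrapping around): 4.477°, 6.375°, 4.852°, 13.293°, 303.956°, 21.835°, 5.212°.
Largest gap = 303.956° ⇒ minimal covering band is its complement: 360° − 303.956° = 56.044°.
Band runs from +157.429° eastward to -146.527°, crossing the antimeridian.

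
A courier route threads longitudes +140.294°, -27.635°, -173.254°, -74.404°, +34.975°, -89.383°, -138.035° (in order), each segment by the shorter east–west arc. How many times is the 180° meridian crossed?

Leg 1: +140.294° → -27.635°, shortest Δλ = -167.929° (west) — does not cross 180°.
Leg 2: -27.635° → -173.254°, shortest Δλ = -145.619° (west) — does not cross 180°.
Leg 3: -173.254° → -74.404°, shortest Δλ = 98.85° (east) — does not cross 180°.
Leg 4: -74.404° → +34.975°, shortest Δλ = 109.379° (east) — does not cross 180°.
Leg 5: +34.975° → -89.383°, shortest Δλ = -124.358° (west) — does not cross 180°.
Leg 6: -89.383° → -138.035°, shortest Δλ = -48.652° (west) — does not cross 180°.
Total crossings: 0.

0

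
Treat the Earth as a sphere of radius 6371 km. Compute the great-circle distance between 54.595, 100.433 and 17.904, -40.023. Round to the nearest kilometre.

Δλ = -40.023 − 100.433 = -140.456°.
Δφ = 17.904 − 54.595 = -36.691°.
a = sin²(Δφ/2) + cos φ₁ · cos φ₂ · sin²(Δλ/2) = 0.587275.
c = 2·atan2(√a, √(1−a)) = 1.74625 rad → d = 6371·c ≈ 11125.33 km.

11125 km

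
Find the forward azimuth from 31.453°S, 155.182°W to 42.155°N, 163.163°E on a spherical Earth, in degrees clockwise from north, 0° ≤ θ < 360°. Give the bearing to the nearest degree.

Δλ = 163.163 − -155.182 = 318.345°; wrapped into (−180°, 180°]: -41.655°.
θ = atan2( sin Δλ · cos φ₂ , cos φ₁ · sin φ₂ − sin φ₁ · cos φ₂ · cos Δλ )
  = atan2(-0.49272, 0.86155) = -29.765° → normalised to [0°, 360°): 330.235°.

330°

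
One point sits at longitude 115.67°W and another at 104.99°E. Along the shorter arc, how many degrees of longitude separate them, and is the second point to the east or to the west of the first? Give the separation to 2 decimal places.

Raw difference: 104.99 − -115.67 = 220.66°.
Normalise into (−180°, 180°]: 220.66° − 360° = -139.34°.
Negative ⇒ the second point lies to the west; separation 139.34°.

139.34° west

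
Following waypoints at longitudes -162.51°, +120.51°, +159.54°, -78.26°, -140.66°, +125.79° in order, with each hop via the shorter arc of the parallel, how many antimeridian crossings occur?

Leg 1: -162.51° → +120.51°, shortest Δλ = -76.98° (west) — crosses 180°.
Leg 2: +120.51° → +159.54°, shortest Δλ = 39.03° (east) — does not cross 180°.
Leg 3: +159.54° → -78.26°, shortest Δλ = 122.2° (east) — crosses 180°.
Leg 4: -78.26° → -140.66°, shortest Δλ = -62.4° (west) — does not cross 180°.
Leg 5: -140.66° → +125.79°, shortest Δλ = -93.55° (west) — crosses 180°.
Total crossings: 3.

3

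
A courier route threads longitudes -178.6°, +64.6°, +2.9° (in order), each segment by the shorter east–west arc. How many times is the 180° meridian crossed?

1

Leg 1: -178.6° → +64.6°, shortest Δλ = -116.8° (west) — crosses 180°.
Leg 2: +64.6° → +2.9°, shortest Δλ = -61.7° (west) — does not cross 180°.
Total crossings: 1.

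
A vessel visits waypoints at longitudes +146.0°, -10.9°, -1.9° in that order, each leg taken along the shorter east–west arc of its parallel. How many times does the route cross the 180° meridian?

Leg 1: +146.0° → -10.9°, shortest Δλ = -156.9° (west) — does not cross 180°.
Leg 2: -10.9° → -1.9°, shortest Δλ = 9.0° (east) — does not cross 180°.
Total crossings: 0.

0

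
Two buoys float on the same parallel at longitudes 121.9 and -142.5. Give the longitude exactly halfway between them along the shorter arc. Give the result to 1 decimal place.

Signed shortest Δλ from +121.9° to -142.5° is +95.6°.
Midpoint longitude = +121.9° + (+95.6°)/2 = +121.9° + 47.8° = +169.7°.
(The naïve average (+121.9 + -142.5)/2 = -10.3° is on the wrong side of the globe.)

+169.7°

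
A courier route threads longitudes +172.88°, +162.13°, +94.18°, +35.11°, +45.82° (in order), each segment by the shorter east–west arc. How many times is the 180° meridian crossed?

0

Leg 1: +172.88° → +162.13°, shortest Δλ = -10.75° (west) — does not cross 180°.
Leg 2: +162.13° → +94.18°, shortest Δλ = -67.95° (west) — does not cross 180°.
Leg 3: +94.18° → +35.11°, shortest Δλ = -59.07° (west) — does not cross 180°.
Leg 4: +35.11° → +45.82°, shortest Δλ = 10.71° (east) — does not cross 180°.
Total crossings: 0.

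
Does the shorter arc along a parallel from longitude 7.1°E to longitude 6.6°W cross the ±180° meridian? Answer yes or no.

Signed shortest Δλ = ((-6.6 − 7.1 + 180) mod 360) − 180 = -13.7°.
Going west by 13.7° from +7.1° reaches -6.6° without touching 180°.

No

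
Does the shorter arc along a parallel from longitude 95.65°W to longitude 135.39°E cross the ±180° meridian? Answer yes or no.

Yes

Naïve |135.39 − -95.65| = 231.04° > 180°, so the shorter arc goes the other way round — across 180°.
Signed shortest Δλ = ((135.39 − -95.65 + 180) mod 360) − 180 = -128.96°.
Going west by 128.96° from -95.65° passes through 180° before reaching +135.39°.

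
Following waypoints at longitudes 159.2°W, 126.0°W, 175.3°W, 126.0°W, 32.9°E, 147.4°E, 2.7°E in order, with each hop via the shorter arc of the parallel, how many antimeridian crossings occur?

0

Leg 1: -159.2° → -126.0°, shortest Δλ = 33.2° (east) — does not cross 180°.
Leg 2: -126.0° → -175.3°, shortest Δλ = -49.3° (west) — does not cross 180°.
Leg 3: -175.3° → -126.0°, shortest Δλ = 49.3° (east) — does not cross 180°.
Leg 4: -126.0° → +32.9°, shortest Δλ = 158.9° (east) — does not cross 180°.
Leg 5: +32.9° → +147.4°, shortest Δλ = 114.5° (east) — does not cross 180°.
Leg 6: +147.4° → +2.7°, shortest Δλ = -144.7° (west) — does not cross 180°.
Total crossings: 0.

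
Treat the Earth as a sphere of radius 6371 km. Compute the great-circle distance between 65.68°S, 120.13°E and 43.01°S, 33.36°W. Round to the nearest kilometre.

7715 km

Δλ = -33.36 − 120.13 = -153.49°.
Δφ = -43.01 − -65.68 = 22.67°.
a = sin²(Δφ/2) + cos φ₁ · cos φ₂ · sin²(Δλ/2) = 0.323944.
c = 2·atan2(√a, √(1−a)) = 1.21097 rad → d = 6371·c ≈ 7715.09 km.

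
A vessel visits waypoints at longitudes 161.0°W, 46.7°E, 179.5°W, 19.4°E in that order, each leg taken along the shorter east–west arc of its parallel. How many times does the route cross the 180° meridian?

Leg 1: -161.0° → +46.7°, shortest Δλ = -152.3° (west) — crosses 180°.
Leg 2: +46.7° → -179.5°, shortest Δλ = 133.8° (east) — crosses 180°.
Leg 3: -179.5° → +19.4°, shortest Δλ = -161.1° (west) — crosses 180°.
Total crossings: 3.

3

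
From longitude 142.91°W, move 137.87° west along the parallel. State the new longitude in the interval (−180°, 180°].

79.22°E

Start at -142.91°; shift −137.87° → -280.78°.
-280.78° lies outside (−180°, 180°]; add 360° → +79.22°.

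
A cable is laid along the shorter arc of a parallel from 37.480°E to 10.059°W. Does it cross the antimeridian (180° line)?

No

Signed shortest Δλ = ((-10.059 − 37.480 + 180) mod 360) − 180 = -47.539°.
Going west by 47.539° from +37.480° reaches -10.059° without touching 180°.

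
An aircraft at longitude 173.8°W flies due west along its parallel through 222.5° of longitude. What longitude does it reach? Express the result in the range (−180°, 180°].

Start at -173.8°; shift −222.5° → -396.3°.
-396.3° lies outside (−180°, 180°]; add 360° → -36.3°.

36.3°W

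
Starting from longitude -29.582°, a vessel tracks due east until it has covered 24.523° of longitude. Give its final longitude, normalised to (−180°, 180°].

-5.059°

Start at -29.582°; shift +24.523° → -5.059°.
-5.059° already lies in (−180°, 180°].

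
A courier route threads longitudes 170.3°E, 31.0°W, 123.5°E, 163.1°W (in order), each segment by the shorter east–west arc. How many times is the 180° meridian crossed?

Leg 1: +170.3° → -31.0°, shortest Δλ = 158.7° (east) — crosses 180°.
Leg 2: -31.0° → +123.5°, shortest Δλ = 154.5° (east) — does not cross 180°.
Leg 3: +123.5° → -163.1°, shortest Δλ = 73.4° (east) — crosses 180°.
Total crossings: 2.

2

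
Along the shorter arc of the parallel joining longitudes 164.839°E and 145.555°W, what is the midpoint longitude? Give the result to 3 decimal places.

Signed shortest Δλ from +164.839° to -145.555° is +49.606°.
Midpoint longitude = +164.839° + (+49.606°)/2 = +164.839° + 24.803° = +189.642°.
Normalise into (−180°, 180°]: -170.358°.
(The naïve average (+164.839 + -145.555)/2 = 9.642° is on the wrong side of the globe.)

170.358°W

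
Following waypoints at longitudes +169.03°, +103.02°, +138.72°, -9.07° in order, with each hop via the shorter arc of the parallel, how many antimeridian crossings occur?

Leg 1: +169.03° → +103.02°, shortest Δλ = -66.01° (west) — does not cross 180°.
Leg 2: +103.02° → +138.72°, shortest Δλ = 35.7° (east) — does not cross 180°.
Leg 3: +138.72° → -9.07°, shortest Δλ = -147.79° (west) — does not cross 180°.
Total crossings: 0.

0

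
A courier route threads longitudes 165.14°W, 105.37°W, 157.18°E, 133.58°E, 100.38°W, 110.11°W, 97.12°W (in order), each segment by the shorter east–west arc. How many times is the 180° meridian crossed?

2

Leg 1: -165.14° → -105.37°, shortest Δλ = 59.77° (east) — does not cross 180°.
Leg 2: -105.37° → +157.18°, shortest Δλ = -97.45° (west) — crosses 180°.
Leg 3: +157.18° → +133.58°, shortest Δλ = -23.6° (west) — does not cross 180°.
Leg 4: +133.58° → -100.38°, shortest Δλ = 126.04° (east) — crosses 180°.
Leg 5: -100.38° → -110.11°, shortest Δλ = -9.73° (west) — does not cross 180°.
Leg 6: -110.11° → -97.12°, shortest Δλ = 12.99° (east) — does not cross 180°.
Total crossings: 2.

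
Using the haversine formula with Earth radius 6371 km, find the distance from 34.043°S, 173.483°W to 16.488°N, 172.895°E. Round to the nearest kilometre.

5801 km

Δλ = 172.895 − -173.483 = 346.378°; wrapped into (−180°, 180°]: -13.622°.
Δφ = 16.488 − -34.043 = 50.531°.
a = sin²(Δφ/2) + cos φ₁ · cos φ₂ · sin²(Δλ/2) = 0.193345.
c = 2·atan2(√a, √(1−a)) = 0.91055 rad → d = 6371·c ≈ 5801.12 km.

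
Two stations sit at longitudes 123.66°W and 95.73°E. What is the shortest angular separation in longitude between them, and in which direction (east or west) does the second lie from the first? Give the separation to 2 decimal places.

140.61° west

Raw difference: 95.73 − -123.66 = 219.39°.
Normalise into (−180°, 180°]: 219.39° − 360° = -140.61°.
Negative ⇒ the second point lies to the west; separation 140.61°.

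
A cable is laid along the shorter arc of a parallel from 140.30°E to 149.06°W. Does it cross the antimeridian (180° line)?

Naïve |-149.06 − 140.30| = 289.36° > 180°, so the shorter arc goes the other way round — across 180°.
Signed shortest Δλ = ((-149.06 − 140.30 + 180) mod 360) − 180 = 70.64°.
Going east by 70.64° from +140.30° passes through 180° before reaching -149.06°.

Yes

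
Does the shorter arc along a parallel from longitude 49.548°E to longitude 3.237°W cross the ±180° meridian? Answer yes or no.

No

Signed shortest Δλ = ((-3.237 − 49.548 + 180) mod 360) − 180 = -52.785°.
Going west by 52.785° from +49.548° reaches -3.237° without touching 180°.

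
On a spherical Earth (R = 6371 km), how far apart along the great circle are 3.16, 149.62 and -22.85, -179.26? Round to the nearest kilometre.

4445 km

Δλ = -179.26 − 149.62 = -328.88°; wrapped into (−180°, 180°]: 31.12°.
Δφ = -22.85 − 3.16 = -26.01°.
a = sin²(Δφ/2) + cos φ₁ · cos φ₂ · sin²(Δλ/2) = 0.116850.
c = 2·atan2(√a, √(1−a)) = 0.69773 rad → d = 6371·c ≈ 4445.27 km.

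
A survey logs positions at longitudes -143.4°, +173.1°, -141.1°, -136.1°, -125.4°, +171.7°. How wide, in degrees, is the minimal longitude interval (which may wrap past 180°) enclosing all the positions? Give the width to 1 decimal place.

Sort the longitudes: -143.4°, -141.1°, -136.1°, -125.4°, +171.7°, +173.1°.
Eastward gaps between consecutive values (wrapping around): 2.3°, 5.0°, 10.7°, 297.1°, 1.4°, 43.5°.
Largest gap = 297.1° ⇒ minimal covering band is its complement: 360° − 297.1° = 62.9°.
Band runs from +171.7° eastward to -125.4°, crossing the antimeridian.

62.9°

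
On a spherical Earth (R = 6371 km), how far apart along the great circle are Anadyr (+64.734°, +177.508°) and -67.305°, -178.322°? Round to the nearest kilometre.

Δλ = -178.322 − 177.508 = -355.830°; wrapped into (−180°, 180°]: 4.170°.
Δφ = -67.305 − 64.734 = -132.039°.
a = sin²(Δφ/2) + cos φ₁ · cos φ₂ · sin²(Δλ/2) = 0.835036.
c = 2·atan2(√a, √(1−a)) = 2.30510 rad → d = 6371·c ≈ 14685.81 km.

14686 km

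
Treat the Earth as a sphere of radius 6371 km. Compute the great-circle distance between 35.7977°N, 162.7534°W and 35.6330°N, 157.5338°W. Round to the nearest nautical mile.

Δλ = -157.5338 − -162.7534 = 5.2196°.
Δφ = 35.6330 − 35.7977 = -0.1647°.
a = sin²(Δφ/2) + cos φ₁ · cos φ₂ · sin²(Δλ/2) = 0.001369.
c = 2·atan2(√a, √(1−a)) = 0.07401 rad → d = 6371·c ≈ 471.54 km ≈ 254.61 nmi.

255 nmi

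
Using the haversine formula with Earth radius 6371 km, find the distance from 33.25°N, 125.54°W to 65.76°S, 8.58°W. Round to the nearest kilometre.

14563 km

Δλ = -8.58 − -125.54 = 116.96°.
Δφ = -65.76 − 33.25 = -99.01°.
a = sin²(Δφ/2) + cos φ₁ · cos φ₂ · sin²(Δλ/2) = 0.827807.
c = 2·atan2(√a, √(1−a)) = 2.28579 rad → d = 6371·c ≈ 14562.78 km.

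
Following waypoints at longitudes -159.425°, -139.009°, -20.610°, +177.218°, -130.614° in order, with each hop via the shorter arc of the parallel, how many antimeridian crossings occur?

2

Leg 1: -159.425° → -139.009°, shortest Δλ = 20.416° (east) — does not cross 180°.
Leg 2: -139.009° → -20.610°, shortest Δλ = 118.399° (east) — does not cross 180°.
Leg 3: -20.610° → +177.218°, shortest Δλ = -162.172° (west) — crosses 180°.
Leg 4: +177.218° → -130.614°, shortest Δλ = 52.168° (east) — crosses 180°.
Total crossings: 2.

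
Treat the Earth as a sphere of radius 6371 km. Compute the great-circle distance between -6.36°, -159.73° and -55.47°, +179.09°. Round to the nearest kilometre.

5775 km

Δλ = 179.09 − -159.73 = 338.82°; wrapped into (−180°, 180°]: -21.18°.
Δφ = -55.47 − -6.36 = -49.11°.
a = sin²(Δφ/2) + cos φ₁ · cos φ₂ · sin²(Δλ/2) = 0.191723.
c = 2·atan2(√a, √(1−a)) = 0.90644 rad → d = 6371·c ≈ 5774.91 km.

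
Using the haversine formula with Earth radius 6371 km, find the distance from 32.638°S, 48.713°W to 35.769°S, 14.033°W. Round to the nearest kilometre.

Δλ = -14.033 − -48.713 = 34.680°.
Δφ = -35.769 − -32.638 = -3.131°.
a = sin²(Δφ/2) + cos φ₁ · cos φ₂ · sin²(Δλ/2) = 0.061439.
c = 2·atan2(√a, √(1−a)) = 0.50096 rad → d = 6371·c ≈ 3191.62 km.

3192 km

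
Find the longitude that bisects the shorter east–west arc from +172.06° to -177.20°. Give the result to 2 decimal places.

+177.43°

Signed shortest Δλ from +172.06° to -177.20° is +10.74°.
Midpoint longitude = +172.06° + (+10.74°)/2 = +172.06° + 5.37° = +177.43°.
(The naïve average (+172.06 + -177.20)/2 = -2.57° is on the wrong side of the globe.)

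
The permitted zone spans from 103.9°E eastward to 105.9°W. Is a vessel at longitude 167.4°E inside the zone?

Band width going east from +103.9° to -105.9°: ((-105.9 − 103.9) mod 360) = 150.2°.
Offset of +167.4° east of the west edge: ((167.4 − 103.9) mod 360) = 63.5°.
63.5° ≤ 150.2° ⇒ inside.

Yes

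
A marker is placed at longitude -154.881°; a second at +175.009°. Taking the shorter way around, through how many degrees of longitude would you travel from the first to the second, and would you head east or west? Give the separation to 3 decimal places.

30.110° west

Raw difference: 175.009 − -154.881 = 329.89°.
Normalise into (−180°, 180°]: 329.89° − 360° = -30.11°.
Negative ⇒ the second point lies to the west; separation 30.110°.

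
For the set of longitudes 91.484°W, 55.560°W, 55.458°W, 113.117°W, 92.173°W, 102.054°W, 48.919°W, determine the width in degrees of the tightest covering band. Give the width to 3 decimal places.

Sort the longitudes: -113.117°, -102.054°, -92.173°, -91.484°, -55.560°, -55.458°, -48.919°.
Eastward gaps between consecutive values (wrapping around): 11.063°, 9.881°, 0.689°, 35.924°, 0.102°, 6.539°, 295.802°.
Largest gap = 295.802° ⇒ minimal covering band is its complement: 360° − 295.802° = 64.198°.
Band runs from -113.117° eastward to -48.919°.

64.198°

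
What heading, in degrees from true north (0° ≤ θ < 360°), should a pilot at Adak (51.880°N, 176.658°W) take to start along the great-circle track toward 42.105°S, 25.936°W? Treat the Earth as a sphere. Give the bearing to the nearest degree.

75°

Δλ = -25.936 − -176.658 = 150.722°.
θ = atan2( sin Δλ · cos φ₂ , cos φ₁ · sin φ₂ − sin φ₁ · cos φ₂ · cos Δλ )
  = atan2(0.36283, 0.09522) = 75.295° → normalised to [0°, 360°): 75.295°.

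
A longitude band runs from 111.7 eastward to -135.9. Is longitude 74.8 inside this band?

Band width going east from +111.7° to -135.9°: ((-135.9 − 111.7) mod 360) = 112.4°.
Offset of +74.8° east of the west edge: ((74.8 − 111.7) mod 360) = 323.1°.
323.1° > 112.4° ⇒ outside.

No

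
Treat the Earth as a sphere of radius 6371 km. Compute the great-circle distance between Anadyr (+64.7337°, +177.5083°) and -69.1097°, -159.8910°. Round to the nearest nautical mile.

8092 nmi

Δλ = -159.8910 − 177.5083 = -337.3993°; wrapped into (−180°, 180°]: 22.6007°.
Δφ = -69.1097 − 64.7337 = -133.8434°.
a = sin²(Δφ/2) + cos φ₁ · cos φ₂ · sin²(Δλ/2) = 0.852189.
c = 2·atan2(√a, √(1−a)) = 2.35234 rad → d = 6371·c ≈ 14986.77 km ≈ 8092.21 nmi.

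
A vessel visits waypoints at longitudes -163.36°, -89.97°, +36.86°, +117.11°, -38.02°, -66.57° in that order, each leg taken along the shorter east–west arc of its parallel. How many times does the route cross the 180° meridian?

Leg 1: -163.36° → -89.97°, shortest Δλ = 73.39° (east) — does not cross 180°.
Leg 2: -89.97° → +36.86°, shortest Δλ = 126.83° (east) — does not cross 180°.
Leg 3: +36.86° → +117.11°, shortest Δλ = 80.25° (east) — does not cross 180°.
Leg 4: +117.11° → -38.02°, shortest Δλ = -155.13° (west) — does not cross 180°.
Leg 5: -38.02° → -66.57°, shortest Δλ = -28.55° (west) — does not cross 180°.
Total crossings: 0.

0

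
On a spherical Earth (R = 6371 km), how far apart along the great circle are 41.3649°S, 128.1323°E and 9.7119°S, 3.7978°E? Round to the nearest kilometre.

11987 km

Δλ = 3.7978 − 128.1323 = -124.3345°.
Δφ = -9.7119 − -41.3649 = 31.6530°.
a = sin²(Δφ/2) + cos φ₁ · cos φ₂ · sin²(Δλ/2) = 0.652880.
c = 2·atan2(√a, √(1−a)) = 1.88153 rad → d = 6371·c ≈ 11987.25 km.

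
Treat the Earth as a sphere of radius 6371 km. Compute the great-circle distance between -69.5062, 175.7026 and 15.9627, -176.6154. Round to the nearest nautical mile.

5142 nmi

Δλ = -176.6154 − 175.7026 = -352.3180°; wrapped into (−180°, 180°]: 7.6820°.
Δφ = 15.9627 − -69.5062 = 85.4689°.
a = sin²(Δφ/2) + cos φ₁ · cos φ₂ · sin²(Δλ/2) = 0.462010.
c = 2·atan2(√a, √(1−a)) = 1.49474 rad → d = 6371·c ≈ 9523.01 km ≈ 5142.02 nmi.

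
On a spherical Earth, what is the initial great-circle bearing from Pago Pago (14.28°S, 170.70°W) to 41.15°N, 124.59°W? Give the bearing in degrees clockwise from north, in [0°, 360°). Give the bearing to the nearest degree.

Δλ = -124.59 − -170.70 = 46.11°.
θ = atan2( sin Δλ · cos φ₂ , cos φ₁ · sin φ₂ − sin φ₁ · cos φ₂ · cos Δλ )
  = atan2(0.54266, 0.76646) = 35.299° → normalised to [0°, 360°): 35.299°.

35°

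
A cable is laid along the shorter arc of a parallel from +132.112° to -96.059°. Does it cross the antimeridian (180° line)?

Naïve |-96.059 − 132.112| = 228.171° > 180°, so the shorter arc goes the other way round — across 180°.
Signed shortest Δλ = ((-96.059 − 132.112 + 180) mod 360) − 180 = 131.829°.
Going east by 131.829° from +132.112° passes through 180° before reaching -96.059°.

Yes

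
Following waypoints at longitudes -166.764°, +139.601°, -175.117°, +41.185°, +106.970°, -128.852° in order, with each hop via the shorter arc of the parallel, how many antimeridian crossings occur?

Leg 1: -166.764° → +139.601°, shortest Δλ = -53.635° (west) — crosses 180°.
Leg 2: +139.601° → -175.117°, shortest Δλ = 45.282° (east) — crosses 180°.
Leg 3: -175.117° → +41.185°, shortest Δλ = -143.698° (west) — crosses 180°.
Leg 4: +41.185° → +106.970°, shortest Δλ = 65.785° (east) — does not cross 180°.
Leg 5: +106.970° → -128.852°, shortest Δλ = 124.178° (east) — crosses 180°.
Total crossings: 4.

4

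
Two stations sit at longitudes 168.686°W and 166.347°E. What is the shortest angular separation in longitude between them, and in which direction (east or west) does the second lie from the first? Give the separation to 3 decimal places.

Raw difference: 166.347 − -168.686 = 335.033°.
Normalise into (−180°, 180°]: 335.033° − 360° = -24.967°.
Negative ⇒ the second point lies to the west; separation 24.967°.

24.967° west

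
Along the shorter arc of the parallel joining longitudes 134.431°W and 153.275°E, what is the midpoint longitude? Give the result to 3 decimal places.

170.578°W

Signed shortest Δλ from -134.431° to +153.275° is -72.294°.
Midpoint longitude = -134.431° + (-72.294°)/2 = -134.431° − 36.147° = -170.578°.
(The naïve average (-134.431 + +153.275)/2 = 9.422° is on the wrong side of the globe.)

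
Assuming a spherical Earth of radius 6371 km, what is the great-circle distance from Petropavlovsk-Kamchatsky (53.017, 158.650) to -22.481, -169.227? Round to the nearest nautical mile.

Δλ = -169.227 − 158.650 = -327.877°; wrapped into (−180°, 180°]: 32.123°.
Δφ = -22.481 − 53.017 = -75.498°.
a = sin²(Δφ/2) + cos φ₁ · cos φ₂ · sin²(Δλ/2) = 0.417342.
c = 2·atan2(√a, √(1−a)) = 1.40472 rad → d = 6371·c ≈ 8949.46 km ≈ 4832.32 nmi.

4832 nmi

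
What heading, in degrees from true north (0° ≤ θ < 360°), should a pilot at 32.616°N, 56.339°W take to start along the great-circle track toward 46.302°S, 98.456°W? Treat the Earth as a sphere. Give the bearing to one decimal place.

207.6°

Δλ = -98.456 − -56.339 = -42.117°.
θ = atan2( sin Δλ · cos φ₂ , cos φ₁ · sin φ₂ − sin φ₁ · cos φ₂ · cos Δλ )
  = atan2(-0.46332, -0.88520) = -152.372° → normalised to [0°, 360°): 207.628°.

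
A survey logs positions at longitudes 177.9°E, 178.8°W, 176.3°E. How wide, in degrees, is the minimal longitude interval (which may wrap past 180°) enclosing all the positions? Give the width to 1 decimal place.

4.9°

Sort the longitudes: -178.8°, +176.3°, +177.9°.
Eastward gaps between consecutive values (wrapping around): 355.1°, 1.6°, 3.3°.
Largest gap = 355.1° ⇒ minimal covering band is its complement: 360° − 355.1° = 4.9°.
Band runs from +176.3° eastward to -178.8°, crossing the antimeridian.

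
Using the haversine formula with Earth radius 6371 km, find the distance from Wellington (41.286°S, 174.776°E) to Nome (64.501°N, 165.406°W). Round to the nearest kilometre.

11890 km

Δλ = -165.406 − 174.776 = -340.182°; wrapped into (−180°, 180°]: 19.818°.
Δφ = 64.501 − -41.286 = 105.787°.
a = sin²(Δφ/2) + cos φ₁ · cos φ₂ · sin²(Δλ/2) = 0.645610.
c = 2·atan2(√a, √(1−a)) = 1.86630 rad → d = 6371·c ≈ 11890.19 km.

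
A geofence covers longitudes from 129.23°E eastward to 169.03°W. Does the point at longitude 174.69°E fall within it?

Yes

Band width going east from +129.23° to -169.03°: ((-169.03 − 129.23) mod 360) = 61.74°.
Offset of +174.69° east of the west edge: ((174.69 − 129.23) mod 360) = 45.46°.
45.46° ≤ 61.74° ⇒ inside.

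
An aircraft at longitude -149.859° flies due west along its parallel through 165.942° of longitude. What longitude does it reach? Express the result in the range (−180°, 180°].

+44.199°

Start at -149.859°; shift −165.942° → -315.801°.
-315.801° lies outside (−180°, 180°]; add 360° → +44.199°.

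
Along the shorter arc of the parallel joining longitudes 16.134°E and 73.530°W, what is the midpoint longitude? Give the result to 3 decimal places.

28.698°W

Signed shortest Δλ from +16.134° to -73.530° is -89.664°.
Midpoint longitude = +16.134° + (-89.664°)/2 = +16.134° − 44.832° = -28.698°.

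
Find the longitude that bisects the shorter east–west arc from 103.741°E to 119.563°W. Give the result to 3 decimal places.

Signed shortest Δλ from +103.741° to -119.563° is +136.696°.
Midpoint longitude = +103.741° + (+136.696°)/2 = +103.741° + 68.348° = +172.089°.
(The naïve average (+103.741 + -119.563)/2 = -7.911° is on the wrong side of the globe.)

172.089°E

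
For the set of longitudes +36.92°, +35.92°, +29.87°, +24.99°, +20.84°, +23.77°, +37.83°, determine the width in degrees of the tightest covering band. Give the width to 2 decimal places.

16.99°

Sort the longitudes: +20.84°, +23.77°, +24.99°, +29.87°, +35.92°, +36.92°, +37.83°.
Eastward gaps between consecutive values (wrapping around): 2.93°, 1.22°, 4.88°, 6.05°, 1.00°, 0.91°, 343.01°.
Largest gap = 343.01° ⇒ minimal covering band is its complement: 360° − 343.01° = 16.99°.
Band runs from +20.84° eastward to +37.83°.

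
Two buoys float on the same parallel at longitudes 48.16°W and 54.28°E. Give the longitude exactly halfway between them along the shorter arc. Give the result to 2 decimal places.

Signed shortest Δλ from -48.16° to +54.28° is +102.44°.
Midpoint longitude = -48.16° + (+102.44°)/2 = -48.16° + 51.22° = +3.06°.

3.06°E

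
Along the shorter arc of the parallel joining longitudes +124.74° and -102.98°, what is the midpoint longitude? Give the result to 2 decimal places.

Signed shortest Δλ from +124.74° to -102.98° is +132.28°.
Midpoint longitude = +124.74° + (+132.28°)/2 = +124.74° + 66.14° = +190.88°.
Normalise into (−180°, 180°]: -169.12°.
(The naïve average (+124.74 + -102.98)/2 = 10.88° is on the wrong side of the globe.)

-169.12°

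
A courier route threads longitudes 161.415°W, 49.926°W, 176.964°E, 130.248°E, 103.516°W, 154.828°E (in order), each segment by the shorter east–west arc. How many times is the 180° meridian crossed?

Leg 1: -161.415° → -49.926°, shortest Δλ = 111.489° (east) — does not cross 180°.
Leg 2: -49.926° → +176.964°, shortest Δλ = -133.11° (west) — crosses 180°.
Leg 3: +176.964° → +130.248°, shortest Δλ = -46.716° (west) — does not cross 180°.
Leg 4: +130.248° → -103.516°, shortest Δλ = 126.236° (east) — crosses 180°.
Leg 5: -103.516° → +154.828°, shortest Δλ = -101.656° (west) — crosses 180°.
Total crossings: 3.

3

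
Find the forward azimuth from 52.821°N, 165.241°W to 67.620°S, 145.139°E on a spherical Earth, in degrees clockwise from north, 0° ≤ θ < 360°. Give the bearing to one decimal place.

201.0°

Δλ = 145.139 − -165.241 = 310.380°; wrapped into (−180°, 180°]: -49.620°.
θ = atan2( sin Δλ · cos φ₂ , cos φ₁ · sin φ₂ − sin φ₁ · cos φ₂ · cos Δλ )
  = atan2(-0.29004, -0.75532) = -158.993° → normalised to [0°, 360°): 201.007°.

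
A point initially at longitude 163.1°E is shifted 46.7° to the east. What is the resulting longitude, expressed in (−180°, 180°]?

Start at +163.1°; shift +46.7° → +209.8°.
+209.8° lies outside (−180°, 180°]; subtract 360° → -150.2°.

150.2°W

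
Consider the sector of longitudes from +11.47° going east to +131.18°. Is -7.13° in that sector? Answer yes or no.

No

Band width going east from +11.47° to +131.18°: ((131.18 − 11.47) mod 360) = 119.71°.
Offset of -7.13° east of the west edge: ((-7.13 − 11.47) mod 360) = 341.40°.
341.40° > 119.71° ⇒ outside.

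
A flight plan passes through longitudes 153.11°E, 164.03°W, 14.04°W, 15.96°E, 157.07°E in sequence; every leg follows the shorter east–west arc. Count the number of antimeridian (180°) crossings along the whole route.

1

Leg 1: +153.11° → -164.03°, shortest Δλ = 42.86° (east) — crosses 180°.
Leg 2: -164.03° → -14.04°, shortest Δλ = 149.99° (east) — does not cross 180°.
Leg 3: -14.04° → +15.96°, shortest Δλ = 30.0° (east) — does not cross 180°.
Leg 4: +15.96° → +157.07°, shortest Δλ = 141.11° (east) — does not cross 180°.
Total crossings: 1.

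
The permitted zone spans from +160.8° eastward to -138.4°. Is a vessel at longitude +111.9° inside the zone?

Band width going east from +160.8° to -138.4°: ((-138.4 − 160.8) mod 360) = 60.8°.
Offset of +111.9° east of the west edge: ((111.9 − 160.8) mod 360) = 311.1°.
311.1° > 60.8° ⇒ outside.

No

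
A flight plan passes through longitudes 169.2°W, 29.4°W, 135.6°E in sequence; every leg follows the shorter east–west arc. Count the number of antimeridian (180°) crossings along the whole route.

0

Leg 1: -169.2° → -29.4°, shortest Δλ = 139.8° (east) — does not cross 180°.
Leg 2: -29.4° → +135.6°, shortest Δλ = 165.0° (east) — does not cross 180°.
Total crossings: 0.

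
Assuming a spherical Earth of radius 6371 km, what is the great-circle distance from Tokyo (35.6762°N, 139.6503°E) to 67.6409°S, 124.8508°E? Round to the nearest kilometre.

11556 km

Δλ = 124.8508 − 139.6503 = -14.7995°.
Δφ = -67.6409 − 35.6762 = -103.3171°.
a = sin²(Δφ/2) + cos φ₁ · cos φ₂ · sin²(Δλ/2) = 0.620296.
c = 2·atan2(√a, √(1−a)) = 1.81377 rad → d = 6371·c ≈ 11555.54 km.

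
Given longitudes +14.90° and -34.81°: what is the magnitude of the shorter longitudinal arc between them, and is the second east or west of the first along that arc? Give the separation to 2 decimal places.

49.71° west

Raw difference: -34.81 − 14.90 = -49.71°.
Normalise into (−180°, 180°]: -49.71° stays -49.71°.
Negative ⇒ the second point lies to the west; separation 49.71°.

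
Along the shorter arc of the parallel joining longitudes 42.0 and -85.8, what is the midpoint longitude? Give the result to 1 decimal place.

Signed shortest Δλ from +42.0° to -85.8° is -127.8°.
Midpoint longitude = +42.0° + (-127.8°)/2 = +42.0° − 63.9° = -21.9°.

-21.9°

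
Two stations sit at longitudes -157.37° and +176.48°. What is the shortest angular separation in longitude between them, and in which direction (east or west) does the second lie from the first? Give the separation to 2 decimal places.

26.15° west

Raw difference: 176.48 − -157.37 = 333.85°.
Normalise into (−180°, 180°]: 333.85° − 360° = -26.15°.
Negative ⇒ the second point lies to the west; separation 26.15°.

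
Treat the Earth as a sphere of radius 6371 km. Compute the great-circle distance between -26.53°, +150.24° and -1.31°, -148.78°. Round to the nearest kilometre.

7076 km

Δλ = -148.78 − 150.24 = -299.02°; wrapped into (−180°, 180°]: 60.98°.
Δφ = -1.31 − -26.53 = 25.22°.
a = sin²(Δφ/2) + cos φ₁ · cos φ₂ · sin²(Δλ/2) = 0.277935.
c = 2·atan2(√a, √(1−a)) = 1.11059 rad → d = 6371·c ≈ 7075.58 km.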